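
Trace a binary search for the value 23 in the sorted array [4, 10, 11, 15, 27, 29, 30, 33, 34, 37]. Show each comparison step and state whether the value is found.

Binary search for 23 in [4, 10, 11, 15, 27, 29, 30, 33, 34, 37]:

lo=0, hi=9, mid=4, arr[mid]=27 -> 27 > 23, search left half
lo=0, hi=3, mid=1, arr[mid]=10 -> 10 < 23, search right half
lo=2, hi=3, mid=2, arr[mid]=11 -> 11 < 23, search right half
lo=3, hi=3, mid=3, arr[mid]=15 -> 15 < 23, search right half
lo=4 > hi=3, target 23 not found

Binary search determines that 23 is not in the array after 4 comparisons. The search space was exhausted without finding the target.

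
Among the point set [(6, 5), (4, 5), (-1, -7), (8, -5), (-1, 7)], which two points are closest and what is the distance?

Computing all pairwise distances among 5 points:

d((6, 5), (4, 5)) = 2.0 <-- minimum
d((6, 5), (-1, -7)) = 13.8924
d((6, 5), (8, -5)) = 10.198
d((6, 5), (-1, 7)) = 7.2801
d((4, 5), (-1, -7)) = 13.0
d((4, 5), (8, -5)) = 10.7703
d((4, 5), (-1, 7)) = 5.3852
d((-1, -7), (8, -5)) = 9.2195
d((-1, -7), (-1, 7)) = 14.0
d((8, -5), (-1, 7)) = 15.0

Closest pair: (6, 5) and (4, 5) with distance 2.0

The closest pair is (6, 5) and (4, 5) with Euclidean distance 2.0. For 5 points, brute-force pairwise comparison is shown above. For large n, the divide-and-conquer algorithm (sort by x, recurse on halves, check the dividing strip) achieves O(n log n).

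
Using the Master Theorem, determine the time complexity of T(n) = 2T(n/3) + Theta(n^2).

Master Theorem for T(n) = 2T(n/3) + O(n^2):

a = 2, b = 3, c = 2
log_b(a) = log_3(2) = 0.6309

Case 3: c = 2 > log_3(2) = 0.6309
T(n) = O(n^2) = O(n^2)

For T(n) = 2T(n/3) + O(n^2): log_3(2) = 0.6309. This is Case 3 of the Master Theorem (c > log_b(a), work dominated by root), giving O(n^2).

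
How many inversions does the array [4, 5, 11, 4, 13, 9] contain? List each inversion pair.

Finding inversions in [4, 5, 11, 4, 13, 9]:

(1, 3): arr[1]=5 > arr[3]=4
(2, 3): arr[2]=11 > arr[3]=4
(2, 5): arr[2]=11 > arr[5]=9
(4, 5): arr[4]=13 > arr[5]=9

Total inversions: 4

The array has 4 inversion(s): (1,3), (2,3), (2,5), (4,5). Each pair (i,j) satisfies i < j and arr[i] > arr[j].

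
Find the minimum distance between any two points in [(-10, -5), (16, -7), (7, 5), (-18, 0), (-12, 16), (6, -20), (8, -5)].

Computing all pairwise distances among 7 points:

d((-10, -5), (16, -7)) = 26.0768
d((-10, -5), (7, 5)) = 19.7231
d((-10, -5), (-18, 0)) = 9.434
d((-10, -5), (-12, 16)) = 21.095
d((-10, -5), (6, -20)) = 21.9317
d((-10, -5), (8, -5)) = 18.0
d((16, -7), (7, 5)) = 15.0
d((16, -7), (-18, 0)) = 34.7131
d((16, -7), (-12, 16)) = 36.2353
d((16, -7), (6, -20)) = 16.4012
d((16, -7), (8, -5)) = 8.2462 <-- minimum
d((7, 5), (-18, 0)) = 25.4951
d((7, 5), (-12, 16)) = 21.9545
d((7, 5), (6, -20)) = 25.02
d((7, 5), (8, -5)) = 10.0499
d((-18, 0), (-12, 16)) = 17.088
d((-18, 0), (6, -20)) = 31.241
d((-18, 0), (8, -5)) = 26.4764
d((-12, 16), (6, -20)) = 40.2492
d((-12, 16), (8, -5)) = 29.0
d((6, -20), (8, -5)) = 15.1327

Closest pair: (16, -7) and (8, -5) with distance 8.2462

The closest pair is (16, -7) and (8, -5) with Euclidean distance 8.2462. For 7 points, brute-force pairwise comparison is shown above. For large n, the divide-and-conquer algorithm (sort by x, recurse on halves, check the dividing strip) achieves O(n log n).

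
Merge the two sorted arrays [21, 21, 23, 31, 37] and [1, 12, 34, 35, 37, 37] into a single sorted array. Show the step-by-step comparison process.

Merging process:

Compare 21 vs 1: take 1 from right. Merged: [1]
Compare 21 vs 12: take 12 from right. Merged: [1, 12]
Compare 21 vs 34: take 21 from left. Merged: [1, 12, 21]
Compare 21 vs 34: take 21 from left. Merged: [1, 12, 21, 21]
Compare 23 vs 34: take 23 from left. Merged: [1, 12, 21, 21, 23]
Compare 31 vs 34: take 31 from left. Merged: [1, 12, 21, 21, 23, 31]
Compare 37 vs 34: take 34 from right. Merged: [1, 12, 21, 21, 23, 31, 34]
Compare 37 vs 35: take 35 from right. Merged: [1, 12, 21, 21, 23, 31, 34, 35]
Compare 37 vs 37: take 37 from left. Merged: [1, 12, 21, 21, 23, 31, 34, 35, 37]
Append remaining from right: [37, 37]. Merged: [1, 12, 21, 21, 23, 31, 34, 35, 37, 37, 37]

Final merged array: [1, 12, 21, 21, 23, 31, 34, 35, 37, 37, 37]
Total comparisons: 9

The merged array is [1, 12, 21, 21, 23, 31, 34, 35, 37, 37, 37], requiring 9 comparisons. The merge step runs in O(n) time where n is the total number of elements.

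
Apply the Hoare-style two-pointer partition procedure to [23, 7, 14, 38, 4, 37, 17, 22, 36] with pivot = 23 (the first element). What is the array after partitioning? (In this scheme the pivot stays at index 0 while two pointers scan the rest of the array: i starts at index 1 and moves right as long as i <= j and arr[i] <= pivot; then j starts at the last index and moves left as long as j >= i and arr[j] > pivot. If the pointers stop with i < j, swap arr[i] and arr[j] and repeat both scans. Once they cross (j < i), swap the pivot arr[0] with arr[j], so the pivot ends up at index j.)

Hoare-style two-pointer partition with pivot = 23:

Initial array: [23, 7, 14, 38, 4, 37, 17, 22, 36]

Pointers start at i = 1, j = 8.
i stops at index 3 (arr[3]=38 > 23), j stops at index 7 (arr[7]=22 <= 23): swap arr[3] and arr[7], array becomes [23, 7, 14, 22, 4, 37, 17, 38, 36]
i stops at index 5 (arr[5]=37 > 23), j stops at index 6 (arr[6]=17 <= 23): swap arr[5] and arr[6], array becomes [23, 7, 14, 22, 4, 17, 37, 38, 36]
i ends at 6, j ends at 5: the pointers have crossed (j < i), so scanning stops.

Swap pivot arr[0] with arr[5] to place pivot at position 5: [17, 7, 14, 22, 4, 23, 37, 38, 36]
Pivot position: 5

After partitioning with pivot 23, the array becomes [17, 7, 14, 22, 4, 23, 37, 38, 36]. The pivot is placed at index 5. All elements to the left of the pivot are <= 23, and all elements to the right are > 23.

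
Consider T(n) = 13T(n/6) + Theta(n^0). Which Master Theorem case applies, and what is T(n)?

Master Theorem for T(n) = 13T(n/6) + O(n^0):

a = 13, b = 6, c = 0
log_b(a) = log_6(13) = 1.4315

Case 1: c = 0 < log_6(13) = 1.4315
T(n) = O(n^(log_6 13))

For T(n) = 13T(n/6) + O(n^0): log_6(13) = 1.4315. This is Case 1 of the Master Theorem (c < log_b(a), work dominated by leaves), giving O(n^(log_6 13)).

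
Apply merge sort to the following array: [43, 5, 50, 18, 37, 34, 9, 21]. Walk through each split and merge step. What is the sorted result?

Merge sort trace:

Split: [43, 5, 50, 18, 37, 34, 9, 21] -> [43, 5, 50, 18] and [37, 34, 9, 21]
  Split: [43, 5, 50, 18] -> [43, 5] and [50, 18]
    Split: [43, 5] -> [43] and [5]
    Merge: [43] + [5] -> [5, 43]
    Split: [50, 18] -> [50] and [18]
    Merge: [50] + [18] -> [18, 50]
  Merge: [5, 43] + [18, 50] -> [5, 18, 43, 50]
  Split: [37, 34, 9, 21] -> [37, 34] and [9, 21]
    Split: [37, 34] -> [37] and [34]
    Merge: [37] + [34] -> [34, 37]
    Split: [9, 21] -> [9] and [21]
    Merge: [9] + [21] -> [9, 21]
  Merge: [34, 37] + [9, 21] -> [9, 21, 34, 37]
Merge: [5, 18, 43, 50] + [9, 21, 34, 37] -> [5, 9, 18, 21, 34, 37, 43, 50]

Final sorted array: [5, 9, 18, 21, 34, 37, 43, 50]

The merge sort proceeds by recursively splitting the array and merging sorted halves.
After all merges, the sorted array is [5, 9, 18, 21, 34, 37, 43, 50].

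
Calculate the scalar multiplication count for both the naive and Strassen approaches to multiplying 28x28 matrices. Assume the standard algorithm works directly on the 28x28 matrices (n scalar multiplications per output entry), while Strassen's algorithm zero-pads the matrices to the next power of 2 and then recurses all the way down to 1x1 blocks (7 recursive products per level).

Matrix multiplication for 28x28 matrices:

Strassen's algorithm requires power-of-2 dimensions. Pad 28x28 to 32x32 (next power of 2).

Standard algorithm: 28^3 = 21952 multiplications
Strassen's algorithm: 7^(log2(32)) = 7^5 = 16807 multiplications
Savings: 21952 - 16807 = 5145 multiplications

Standard: 21952 multiplications (28^3). Strassen: 16807 multiplications (7^5, after padding to 32x32). Strassen reduces 8 recursive multiplications to 7 at each level.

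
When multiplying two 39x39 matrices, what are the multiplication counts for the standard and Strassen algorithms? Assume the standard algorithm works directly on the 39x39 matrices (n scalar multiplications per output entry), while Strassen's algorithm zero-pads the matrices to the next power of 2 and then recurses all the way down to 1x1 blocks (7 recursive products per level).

Matrix multiplication for 39x39 matrices:

Strassen's algorithm requires power-of-2 dimensions. Pad 39x39 to 64x64 (next power of 2).

Standard algorithm: 39^3 = 59319 multiplications
Strassen's algorithm: 7^(log2(64)) = 7^6 = 117649 multiplications
Difference: 59319 - 117649 = -58330 (Strassen uses MORE here due to padding overhead — for small or just-over-power-of-2 n, padding can outweigh the per-level savings)

Standard: 59319 multiplications (39^3). Strassen: 117649 multiplications (7^6, after padding to 64x64). Strassen reduces 8 recursive multiplications to 7 at each level.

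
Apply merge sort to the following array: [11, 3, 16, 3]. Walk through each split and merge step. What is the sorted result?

Merge sort trace:

Split: [11, 3, 16, 3] -> [11, 3] and [16, 3]
  Split: [11, 3] -> [11] and [3]
  Merge: [11] + [3] -> [3, 11]
  Split: [16, 3] -> [16] and [3]
  Merge: [16] + [3] -> [3, 16]
Merge: [3, 11] + [3, 16] -> [3, 3, 11, 16]

Final sorted array: [3, 3, 11, 16]

The merge sort proceeds by recursively splitting the array and merging sorted halves.
After all merges, the sorted array is [3, 3, 11, 16].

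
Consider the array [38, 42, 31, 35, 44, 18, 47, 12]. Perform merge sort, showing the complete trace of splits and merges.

Merge sort trace:

Split: [38, 42, 31, 35, 44, 18, 47, 12] -> [38, 42, 31, 35] and [44, 18, 47, 12]
  Split: [38, 42, 31, 35] -> [38, 42] and [31, 35]
    Split: [38, 42] -> [38] and [42]
    Merge: [38] + [42] -> [38, 42]
    Split: [31, 35] -> [31] and [35]
    Merge: [31] + [35] -> [31, 35]
  Merge: [38, 42] + [31, 35] -> [31, 35, 38, 42]
  Split: [44, 18, 47, 12] -> [44, 18] and [47, 12]
    Split: [44, 18] -> [44] and [18]
    Merge: [44] + [18] -> [18, 44]
    Split: [47, 12] -> [47] and [12]
    Merge: [47] + [12] -> [12, 47]
  Merge: [18, 44] + [12, 47] -> [12, 18, 44, 47]
Merge: [31, 35, 38, 42] + [12, 18, 44, 47] -> [12, 18, 31, 35, 38, 42, 44, 47]

Final sorted array: [12, 18, 31, 35, 38, 42, 44, 47]

The merge sort proceeds by recursively splitting the array and merging sorted halves.
After all merges, the sorted array is [12, 18, 31, 35, 38, 42, 44, 47].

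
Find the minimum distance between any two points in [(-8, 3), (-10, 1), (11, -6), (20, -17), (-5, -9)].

Computing all pairwise distances among 5 points:

d((-8, 3), (-10, 1)) = 2.8284 <-- minimum
d((-8, 3), (11, -6)) = 21.0238
d((-8, 3), (20, -17)) = 34.4093
d((-8, 3), (-5, -9)) = 12.3693
d((-10, 1), (11, -6)) = 22.1359
d((-10, 1), (20, -17)) = 34.9857
d((-10, 1), (-5, -9)) = 11.1803
d((11, -6), (20, -17)) = 14.2127
d((11, -6), (-5, -9)) = 16.2788
d((20, -17), (-5, -9)) = 26.2488

Closest pair: (-8, 3) and (-10, 1) with distance 2.8284

The closest pair is (-8, 3) and (-10, 1) with Euclidean distance 2.8284. For 5 points, brute-force pairwise comparison is shown above. For large n, the divide-and-conquer algorithm (sort by x, recurse on halves, check the dividing strip) achieves O(n log n).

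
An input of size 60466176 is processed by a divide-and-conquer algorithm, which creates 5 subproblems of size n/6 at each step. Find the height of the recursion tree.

For divide and conquer with division factor 6:

Problem sizes at each level:
Level 0: 60466176
Level 1: 10077696
Level 2: 1679616
Level 3: 279936
Level 4: 46656
Level 5: 7776
Level 6: 1296
Level 7: 216
Level 8: 36
Level 9: 6
Level 10: 1

The root is level 0 and the size-1 base case is level 10 (the tree spans levels 0 through 10, i.e. 11 levels counting the root), so the depth is the number of divisions: log_6(60466176) = 10

The recursion tree depth is log_6(60466176) = 10. At each level, the problem size is divided by 6, so it takes 10 divisions to reduce to a base case of size 1. The algorithm makes 5 recursive calls at each level.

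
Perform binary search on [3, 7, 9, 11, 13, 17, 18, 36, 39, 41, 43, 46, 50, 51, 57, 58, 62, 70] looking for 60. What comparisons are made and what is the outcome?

Binary search for 60 in [3, 7, 9, 11, 13, 17, 18, 36, 39, 41, 43, 46, 50, 51, 57, 58, 62, 70]:

lo=0, hi=17, mid=8, arr[mid]=39 -> 39 < 60, search right half
lo=9, hi=17, mid=13, arr[mid]=51 -> 51 < 60, search right half
lo=14, hi=17, mid=15, arr[mid]=58 -> 58 < 60, search right half
lo=16, hi=17, mid=16, arr[mid]=62 -> 62 > 60, search left half
lo=16 > hi=15, target 60 not found

Binary search determines that 60 is not in the array after 4 comparisons. The search space was exhausted without finding the target.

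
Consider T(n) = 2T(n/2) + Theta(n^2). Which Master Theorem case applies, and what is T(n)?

Master Theorem for T(n) = 2T(n/2) + O(n^2):

a = 2, b = 2, c = 2
log_b(a) = log_2(2) = 1.0000

Case 3: c = 2 > log_2(2) = 1.0000
T(n) = O(n^2) = O(n^2)

For T(n) = 2T(n/2) + O(n^2): log_2(2) = 1.0000. This is Case 3 of the Master Theorem (c > log_b(a), work dominated by root), giving O(n^2).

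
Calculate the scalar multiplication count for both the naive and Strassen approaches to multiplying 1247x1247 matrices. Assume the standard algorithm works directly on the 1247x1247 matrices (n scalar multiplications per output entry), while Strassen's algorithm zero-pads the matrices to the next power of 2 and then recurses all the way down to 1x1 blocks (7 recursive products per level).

Matrix multiplication for 1247x1247 matrices:

Strassen's algorithm requires power-of-2 dimensions. Pad 1247x1247 to 2048x2048 (next power of 2).

Standard algorithm: 1247^3 = 1939096223 multiplications
Strassen's algorithm: 7^(log2(2048)) = 7^11 = 1977326743 multiplications
Difference: 1939096223 - 1977326743 = -38230520 (Strassen uses MORE here due to padding overhead — for small or just-over-power-of-2 n, padding can outweigh the per-level savings)

Standard: 1939096223 multiplications (1247^3). Strassen: 1977326743 multiplications (7^11, after padding to 2048x2048). Strassen reduces 8 recursive multiplications to 7 at each level.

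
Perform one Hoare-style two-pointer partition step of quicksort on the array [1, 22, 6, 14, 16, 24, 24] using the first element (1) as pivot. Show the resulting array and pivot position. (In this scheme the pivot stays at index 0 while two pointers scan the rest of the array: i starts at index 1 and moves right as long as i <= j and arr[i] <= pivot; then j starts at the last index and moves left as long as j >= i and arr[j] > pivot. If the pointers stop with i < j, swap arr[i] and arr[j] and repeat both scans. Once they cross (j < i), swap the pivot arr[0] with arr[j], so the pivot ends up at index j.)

Hoare-style two-pointer partition with pivot = 1:

Initial array: [1, 22, 6, 14, 16, 24, 24]

Pointers start at i = 1, j = 6.
i ends at 1, j ends at 0: the pointers have crossed (j < i), so scanning stops.

j = 0, so swapping arr[0] with arr[j] leaves the pivot at position 0: [1, 22, 6, 14, 16, 24, 24]
Pivot position: 0

After partitioning with pivot 1, the array becomes [1, 22, 6, 14, 16, 24, 24]. The pivot is placed at index 0. All elements to the left of the pivot are <= 1, and all elements to the right are > 1.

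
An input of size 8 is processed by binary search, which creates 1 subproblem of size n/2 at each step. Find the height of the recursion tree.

For divide and conquer with division factor 2:

Problem sizes at each level:
Level 0: 8
Level 1: 4
Level 2: 2
Level 3: 1

The root is level 0 and the size-1 base case is level 3 (the tree spans levels 0 through 3, i.e. 4 levels counting the root), so the depth is the number of divisions: log_2(8) = 3

The recursion tree depth is log_2(8) = 3. At each level, the problem size is divided by 2, so it takes 3 divisions to reduce to a base case of size 1. The algorithm makes 1 recursive call at each level.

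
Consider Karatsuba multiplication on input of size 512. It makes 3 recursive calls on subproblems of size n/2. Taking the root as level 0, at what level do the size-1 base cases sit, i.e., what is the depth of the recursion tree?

For divide and conquer with division factor 2:

Problem sizes at each level:
Level 0: 512
Level 1: 256
Level 2: 128
Level 3: 64
Level 4: 32
Level 5: 16
Level 6: 8
Level 7: 4
Level 8: 2
Level 9: 1

The root is level 0 and the size-1 base case is level 9 (the tree spans levels 0 through 9, i.e. 10 levels counting the root), so the depth is the number of divisions: log_2(512) = 9

The recursion tree depth is log_2(512) = 9. At each level, the problem size is divided by 2, so it takes 9 divisions to reduce to a base case of size 1. The algorithm makes 3 recursive calls at each level.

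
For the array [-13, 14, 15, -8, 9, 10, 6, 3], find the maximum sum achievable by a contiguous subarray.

Using Kadane's algorithm on [-13, 14, 15, -8, 9, 10, 6, 3]:

Scanning through the array:
Position 1 (value 14): max_ending_here = 14, max_so_far = 14
Position 2 (value 15): max_ending_here = 29, max_so_far = 29
Position 3 (value -8): max_ending_here = 21, max_so_far = 29
Position 4 (value 9): max_ending_here = 30, max_so_far = 30
Position 5 (value 10): max_ending_here = 40, max_so_far = 40
Position 6 (value 6): max_ending_here = 46, max_so_far = 46
Position 7 (value 3): max_ending_here = 49, max_so_far = 49

Maximum subarray: [14, 15, -8, 9, 10, 6, 3]
Maximum sum: 49

The maximum subarray is [14, 15, -8, 9, 10, 6, 3] with sum 49. This subarray runs from index 1 to index 7.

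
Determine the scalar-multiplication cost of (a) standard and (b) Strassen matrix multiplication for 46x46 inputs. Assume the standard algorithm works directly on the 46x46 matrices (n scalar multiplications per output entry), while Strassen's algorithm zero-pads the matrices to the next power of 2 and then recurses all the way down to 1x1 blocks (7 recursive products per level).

Matrix multiplication for 46x46 matrices:

Strassen's algorithm requires power-of-2 dimensions. Pad 46x46 to 64x64 (next power of 2).

Standard algorithm: 46^3 = 97336 multiplications
Strassen's algorithm: 7^(log2(64)) = 7^6 = 117649 multiplications
Difference: 97336 - 117649 = -20313 (Strassen uses MORE here due to padding overhead — for small or just-over-power-of-2 n, padding can outweigh the per-level savings)

Standard: 97336 multiplications (46^3). Strassen: 117649 multiplications (7^6, after padding to 64x64). Strassen reduces 8 recursive multiplications to 7 at each level.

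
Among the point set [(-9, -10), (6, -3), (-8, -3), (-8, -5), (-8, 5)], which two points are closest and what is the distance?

Computing all pairwise distances among 5 points:

d((-9, -10), (6, -3)) = 16.5529
d((-9, -10), (-8, -3)) = 7.0711
d((-9, -10), (-8, -5)) = 5.099
d((-9, -10), (-8, 5)) = 15.0333
d((6, -3), (-8, -3)) = 14.0
d((6, -3), (-8, -5)) = 14.1421
d((6, -3), (-8, 5)) = 16.1245
d((-8, -3), (-8, -5)) = 2.0 <-- minimum
d((-8, -3), (-8, 5)) = 8.0
d((-8, -5), (-8, 5)) = 10.0

Closest pair: (-8, -3) and (-8, -5) with distance 2.0

The closest pair is (-8, -3) and (-8, -5) with Euclidean distance 2.0. For 5 points, brute-force pairwise comparison is shown above. For large n, the divide-and-conquer algorithm (sort by x, recurse on halves, check the dividing strip) achieves O(n log n).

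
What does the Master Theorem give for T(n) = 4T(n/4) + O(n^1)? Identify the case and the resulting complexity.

Master Theorem for T(n) = 4T(n/4) + O(n^1):

a = 4, b = 4, c = 1
log_b(a) = log_4(4) = 1.0000

Case 2: c = 1 = log_4(4) = 1.0000
T(n) = O(n^1 log n) = O(n log n)

For T(n) = 4T(n/4) + O(n^1): log_4(4) = 1.0000. This is Case 2 of the Master Theorem (c = log_b(a), equal work at all levels), giving O(n log n).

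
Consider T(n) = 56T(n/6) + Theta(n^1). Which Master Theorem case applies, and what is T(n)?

Master Theorem for T(n) = 56T(n/6) + O(n^1):

a = 56, b = 6, c = 1
log_b(a) = log_6(56) = 2.2466

Case 1: c = 1 < log_6(56) = 2.2466
T(n) = O(n^(log_6 56))

For T(n) = 56T(n/6) + O(n^1): log_6(56) = 2.2466. This is Case 1 of the Master Theorem (c < log_b(a), work dominated by leaves), giving O(n^(log_6 56)).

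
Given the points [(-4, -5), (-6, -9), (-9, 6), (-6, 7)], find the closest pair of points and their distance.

Computing all pairwise distances among 4 points:

d((-4, -5), (-6, -9)) = 4.4721
d((-4, -5), (-9, 6)) = 12.083
d((-4, -5), (-6, 7)) = 12.1655
d((-6, -9), (-9, 6)) = 15.2971
d((-6, -9), (-6, 7)) = 16.0
d((-9, 6), (-6, 7)) = 3.1623 <-- minimum

Closest pair: (-9, 6) and (-6, 7) with distance 3.1623

The closest pair is (-9, 6) and (-6, 7) with Euclidean distance 3.1623. For 4 points, brute-force pairwise comparison is shown above. For large n, the divide-and-conquer algorithm (sort by x, recurse on halves, check the dividing strip) achieves O(n log n).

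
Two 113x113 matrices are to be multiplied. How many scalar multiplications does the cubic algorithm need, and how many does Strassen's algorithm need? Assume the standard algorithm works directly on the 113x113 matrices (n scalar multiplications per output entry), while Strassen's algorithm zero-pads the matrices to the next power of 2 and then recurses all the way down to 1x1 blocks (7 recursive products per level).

Matrix multiplication for 113x113 matrices:

Strassen's algorithm requires power-of-2 dimensions. Pad 113x113 to 128x128 (next power of 2).

Standard algorithm: 113^3 = 1442897 multiplications
Strassen's algorithm: 7^(log2(128)) = 7^7 = 823543 multiplications
Savings: 1442897 - 823543 = 619354 multiplications

Standard: 1442897 multiplications (113^3). Strassen: 823543 multiplications (7^7, after padding to 128x128). Strassen reduces 8 recursive multiplications to 7 at each level.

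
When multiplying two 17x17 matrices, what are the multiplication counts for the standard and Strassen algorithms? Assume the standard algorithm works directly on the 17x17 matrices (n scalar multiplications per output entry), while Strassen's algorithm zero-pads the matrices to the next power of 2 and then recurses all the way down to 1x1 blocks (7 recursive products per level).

Matrix multiplication for 17x17 matrices:

Strassen's algorithm requires power-of-2 dimensions. Pad 17x17 to 32x32 (next power of 2).

Standard algorithm: 17^3 = 4913 multiplications
Strassen's algorithm: 7^(log2(32)) = 7^5 = 16807 multiplications
Difference: 4913 - 16807 = -11894 (Strassen uses MORE here due to padding overhead — for small or just-over-power-of-2 n, padding can outweigh the per-level savings)

Standard: 4913 multiplications (17^3). Strassen: 16807 multiplications (7^5, after padding to 32x32). Strassen reduces 8 recursive multiplications to 7 at each level.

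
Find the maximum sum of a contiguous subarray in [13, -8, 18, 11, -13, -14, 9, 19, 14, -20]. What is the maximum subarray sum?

Using Kadane's algorithm on [13, -8, 18, 11, -13, -14, 9, 19, 14, -20]:

Scanning through the array:
Position 1 (value -8): max_ending_here = 5, max_so_far = 13
Position 2 (value 18): max_ending_here = 23, max_so_far = 23
Position 3 (value 11): max_ending_here = 34, max_so_far = 34
Position 4 (value -13): max_ending_here = 21, max_so_far = 34
Position 5 (value -14): max_ending_here = 7, max_so_far = 34
Position 6 (value 9): max_ending_here = 16, max_so_far = 34
Position 7 (value 19): max_ending_here = 35, max_so_far = 35
Position 8 (value 14): max_ending_here = 49, max_so_far = 49
Position 9 (value -20): max_ending_here = 29, max_so_far = 49

Maximum subarray: [13, -8, 18, 11, -13, -14, 9, 19, 14]
Maximum sum: 49

The maximum subarray is [13, -8, 18, 11, -13, -14, 9, 19, 14] with sum 49. This subarray runs from index 0 to index 8.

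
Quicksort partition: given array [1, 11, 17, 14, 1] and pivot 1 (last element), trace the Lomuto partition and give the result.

Lomuto partition with pivot = 1:

Initial array: [1, 11, 17, 14, 1]

arr[0]=1 <= 1: swap with position 0, array becomes [1, 11, 17, 14, 1]
arr[1]=11 > 1: no swap
arr[2]=17 > 1: no swap
arr[3]=14 > 1: no swap

Place pivot at position 1: [1, 1, 17, 14, 11]
Pivot position: 1

After partitioning with pivot 1, the array becomes [1, 1, 17, 14, 11]. The pivot is placed at index 1. All elements to the left of the pivot are <= 1, and all elements to the right are > 1.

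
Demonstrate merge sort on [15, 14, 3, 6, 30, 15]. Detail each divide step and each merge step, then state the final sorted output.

Merge sort trace:

Split: [15, 14, 3, 6, 30, 15] -> [15, 14, 3] and [6, 30, 15]
  Split: [15, 14, 3] -> [15] and [14, 3]
    Split: [14, 3] -> [14] and [3]
    Merge: [14] + [3] -> [3, 14]
  Merge: [15] + [3, 14] -> [3, 14, 15]
  Split: [6, 30, 15] -> [6] and [30, 15]
    Split: [30, 15] -> [30] and [15]
    Merge: [30] + [15] -> [15, 30]
  Merge: [6] + [15, 30] -> [6, 15, 30]
Merge: [3, 14, 15] + [6, 15, 30] -> [3, 6, 14, 15, 15, 30]

Final sorted array: [3, 6, 14, 15, 15, 30]

The merge sort proceeds by recursively splitting the array and merging sorted halves.
After all merges, the sorted array is [3, 6, 14, 15, 15, 30].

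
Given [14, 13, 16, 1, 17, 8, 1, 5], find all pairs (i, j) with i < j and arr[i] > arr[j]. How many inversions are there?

Finding inversions in [14, 13, 16, 1, 17, 8, 1, 5]:

(0, 1): arr[0]=14 > arr[1]=13
(0, 3): arr[0]=14 > arr[3]=1
(0, 5): arr[0]=14 > arr[5]=8
(0, 6): arr[0]=14 > arr[6]=1
(0, 7): arr[0]=14 > arr[7]=5
(1, 3): arr[1]=13 > arr[3]=1
(1, 5): arr[1]=13 > arr[5]=8
(1, 6): arr[1]=13 > arr[6]=1
(1, 7): arr[1]=13 > arr[7]=5
(2, 3): arr[2]=16 > arr[3]=1
(2, 5): arr[2]=16 > arr[5]=8
(2, 6): arr[2]=16 > arr[6]=1
(2, 7): arr[2]=16 > arr[7]=5
(4, 5): arr[4]=17 > arr[5]=8
(4, 6): arr[4]=17 > arr[6]=1
(4, 7): arr[4]=17 > arr[7]=5
(5, 6): arr[5]=8 > arr[6]=1
(5, 7): arr[5]=8 > arr[7]=5

Total inversions: 18

The array has 18 inversion(s): (0,1), (0,3), (0,5), (0,6), (0,7), (1,3), (1,5), (1,6), (1,7), (2,3), (2,5), (2,6), (2,7), (4,5), (4,6), (4,7), (5,6), (5,7). Each pair (i,j) satisfies i < j and arr[i] > arr[j].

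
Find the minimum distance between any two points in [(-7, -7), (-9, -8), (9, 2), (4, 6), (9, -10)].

Computing all pairwise distances among 5 points:

d((-7, -7), (-9, -8)) = 2.2361 <-- minimum
d((-7, -7), (9, 2)) = 18.3576
d((-7, -7), (4, 6)) = 17.0294
d((-7, -7), (9, -10)) = 16.2788
d((-9, -8), (9, 2)) = 20.5913
d((-9, -8), (4, 6)) = 19.105
d((-9, -8), (9, -10)) = 18.1108
d((9, 2), (4, 6)) = 6.4031
d((9, 2), (9, -10)) = 12.0
d((4, 6), (9, -10)) = 16.7631

Closest pair: (-7, -7) and (-9, -8) with distance 2.2361

The closest pair is (-7, -7) and (-9, -8) with Euclidean distance 2.2361. For 5 points, brute-force pairwise comparison is shown above. For large n, the divide-and-conquer algorithm (sort by x, recurse on halves, check the dividing strip) achieves O(n log n).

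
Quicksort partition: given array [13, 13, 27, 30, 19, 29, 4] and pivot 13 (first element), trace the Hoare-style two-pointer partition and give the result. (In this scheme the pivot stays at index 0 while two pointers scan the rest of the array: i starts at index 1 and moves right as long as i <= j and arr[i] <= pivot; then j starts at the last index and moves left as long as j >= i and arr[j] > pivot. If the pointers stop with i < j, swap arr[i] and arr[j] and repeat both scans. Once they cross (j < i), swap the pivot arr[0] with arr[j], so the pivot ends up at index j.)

Hoare-style two-pointer partition with pivot = 13:

Initial array: [13, 13, 27, 30, 19, 29, 4]

Pointers start at i = 1, j = 6.
i stops at index 2 (arr[2]=27 > 13), j stops at index 6 (arr[6]=4 <= 13): swap arr[2] and arr[6], array becomes [13, 13, 4, 30, 19, 29, 27]
i ends at 3, j ends at 2: the pointers have crossed (j < i), so scanning stops.

Swap pivot arr[0] with arr[2] to place pivot at position 2: [4, 13, 13, 30, 19, 29, 27]
Pivot position: 2

After partitioning with pivot 13, the array becomes [4, 13, 13, 30, 19, 29, 27]. The pivot is placed at index 2. All elements to the left of the pivot are <= 13, and all elements to the right are > 13.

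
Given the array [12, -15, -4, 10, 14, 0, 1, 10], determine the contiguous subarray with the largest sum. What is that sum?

Using Kadane's algorithm on [12, -15, -4, 10, 14, 0, 1, 10]:

Scanning through the array:
Position 1 (value -15): max_ending_here = -3, max_so_far = 12
Position 2 (value -4): max_ending_here = -4, max_so_far = 12
Position 3 (value 10): max_ending_here = 10, max_so_far = 12
Position 4 (value 14): max_ending_here = 24, max_so_far = 24
Position 5 (value 0): max_ending_here = 24, max_so_far = 24
Position 6 (value 1): max_ending_here = 25, max_so_far = 25
Position 7 (value 10): max_ending_here = 35, max_so_far = 35

Maximum subarray: [10, 14, 0, 1, 10]
Maximum sum: 35

The maximum subarray is [10, 14, 0, 1, 10] with sum 35. This subarray runs from index 3 to index 7.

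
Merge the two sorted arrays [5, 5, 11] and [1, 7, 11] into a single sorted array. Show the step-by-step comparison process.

Merging process:

Compare 5 vs 1: take 1 from right. Merged: [1]
Compare 5 vs 7: take 5 from left. Merged: [1, 5]
Compare 5 vs 7: take 5 from left. Merged: [1, 5, 5]
Compare 11 vs 7: take 7 from right. Merged: [1, 5, 5, 7]
Compare 11 vs 11: take 11 from left. Merged: [1, 5, 5, 7, 11]
Append remaining from right: [11]. Merged: [1, 5, 5, 7, 11, 11]

Final merged array: [1, 5, 5, 7, 11, 11]
Total comparisons: 5

The merged array is [1, 5, 5, 7, 11, 11], requiring 5 comparisons. The merge step runs in O(n) time where n is the total number of elements.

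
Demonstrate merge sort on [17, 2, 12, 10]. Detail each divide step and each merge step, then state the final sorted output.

Merge sort trace:

Split: [17, 2, 12, 10] -> [17, 2] and [12, 10]
  Split: [17, 2] -> [17] and [2]
  Merge: [17] + [2] -> [2, 17]
  Split: [12, 10] -> [12] and [10]
  Merge: [12] + [10] -> [10, 12]
Merge: [2, 17] + [10, 12] -> [2, 10, 12, 17]

Final sorted array: [2, 10, 12, 17]

The merge sort proceeds by recursively splitting the array and merging sorted halves.
After all merges, the sorted array is [2, 10, 12, 17].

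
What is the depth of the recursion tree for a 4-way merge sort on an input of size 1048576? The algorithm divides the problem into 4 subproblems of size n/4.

For divide and conquer with division factor 4:

Problem sizes at each level:
Level 0: 1048576
Level 1: 262144
Level 2: 65536
Level 3: 16384
Level 4: 4096
Level 5: 1024
Level 6: 256
Level 7: 64
Level 8: 16
Level 9: 4
Level 10: 1

The root is level 0 and the size-1 base case is level 10 (the tree spans levels 0 through 10, i.e. 11 levels counting the root), so the depth is the number of divisions: log_4(1048576) = 10

The recursion tree depth is log_4(1048576) = 10. At each level, the problem size is divided by 4, so it takes 10 divisions to reduce to a base case of size 1. The algorithm makes 4 recursive calls at each level.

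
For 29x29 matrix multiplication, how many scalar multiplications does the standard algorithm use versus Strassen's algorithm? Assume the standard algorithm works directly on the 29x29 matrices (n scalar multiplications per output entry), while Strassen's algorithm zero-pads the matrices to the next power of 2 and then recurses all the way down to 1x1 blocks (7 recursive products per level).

Matrix multiplication for 29x29 matrices:

Strassen's algorithm requires power-of-2 dimensions. Pad 29x29 to 32x32 (next power of 2).

Standard algorithm: 29^3 = 24389 multiplications
Strassen's algorithm: 7^(log2(32)) = 7^5 = 16807 multiplications
Savings: 24389 - 16807 = 7582 multiplications

Standard: 24389 multiplications (29^3). Strassen: 16807 multiplications (7^5, after padding to 32x32). Strassen reduces 8 recursive multiplications to 7 at each level.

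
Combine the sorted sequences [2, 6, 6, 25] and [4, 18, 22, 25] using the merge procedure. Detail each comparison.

Merging process:

Compare 2 vs 4: take 2 from left. Merged: [2]
Compare 6 vs 4: take 4 from right. Merged: [2, 4]
Compare 6 vs 18: take 6 from left. Merged: [2, 4, 6]
Compare 6 vs 18: take 6 from left. Merged: [2, 4, 6, 6]
Compare 25 vs 18: take 18 from right. Merged: [2, 4, 6, 6, 18]
Compare 25 vs 22: take 22 from right. Merged: [2, 4, 6, 6, 18, 22]
Compare 25 vs 25: take 25 from left. Merged: [2, 4, 6, 6, 18, 22, 25]
Append remaining from right: [25]. Merged: [2, 4, 6, 6, 18, 22, 25, 25]

Final merged array: [2, 4, 6, 6, 18, 22, 25, 25]
Total comparisons: 7

The merged array is [2, 4, 6, 6, 18, 22, 25, 25], requiring 7 comparisons. The merge step runs in O(n) time where n is the total number of elements.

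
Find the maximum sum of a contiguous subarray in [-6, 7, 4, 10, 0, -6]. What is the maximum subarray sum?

Using Kadane's algorithm on [-6, 7, 4, 10, 0, -6]:

Scanning through the array:
Position 1 (value 7): max_ending_here = 7, max_so_far = 7
Position 2 (value 4): max_ending_here = 11, max_so_far = 11
Position 3 (value 10): max_ending_here = 21, max_so_far = 21
Position 4 (value 0): max_ending_here = 21, max_so_far = 21
Position 5 (value -6): max_ending_here = 15, max_so_far = 21

Maximum subarray: [7, 4, 10]
Maximum sum: 21

The maximum subarray is [7, 4, 10] with sum 21. This subarray runs from index 1 to index 3.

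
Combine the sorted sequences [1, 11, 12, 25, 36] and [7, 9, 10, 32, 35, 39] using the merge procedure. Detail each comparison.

Merging process:

Compare 1 vs 7: take 1 from left. Merged: [1]
Compare 11 vs 7: take 7 from right. Merged: [1, 7]
Compare 11 vs 9: take 9 from right. Merged: [1, 7, 9]
Compare 11 vs 10: take 10 from right. Merged: [1, 7, 9, 10]
Compare 11 vs 32: take 11 from left. Merged: [1, 7, 9, 10, 11]
Compare 12 vs 32: take 12 from left. Merged: [1, 7, 9, 10, 11, 12]
Compare 25 vs 32: take 25 from left. Merged: [1, 7, 9, 10, 11, 12, 25]
Compare 36 vs 32: take 32 from right. Merged: [1, 7, 9, 10, 11, 12, 25, 32]
Compare 36 vs 35: take 35 from right. Merged: [1, 7, 9, 10, 11, 12, 25, 32, 35]
Compare 36 vs 39: take 36 from left. Merged: [1, 7, 9, 10, 11, 12, 25, 32, 35, 36]
Append remaining from right: [39]. Merged: [1, 7, 9, 10, 11, 12, 25, 32, 35, 36, 39]

Final merged array: [1, 7, 9, 10, 11, 12, 25, 32, 35, 36, 39]
Total comparisons: 10

The merged array is [1, 7, 9, 10, 11, 12, 25, 32, 35, 36, 39], requiring 10 comparisons. The merge step runs in O(n) time where n is the total number of elements.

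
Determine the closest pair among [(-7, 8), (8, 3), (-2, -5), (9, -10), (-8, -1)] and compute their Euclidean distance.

Computing all pairwise distances among 5 points:

d((-7, 8), (8, 3)) = 15.8114
d((-7, 8), (-2, -5)) = 13.9284
d((-7, 8), (9, -10)) = 24.0832
d((-7, 8), (-8, -1)) = 9.0554
d((8, 3), (-2, -5)) = 12.8062
d((8, 3), (9, -10)) = 13.0384
d((8, 3), (-8, -1)) = 16.4924
d((-2, -5), (9, -10)) = 12.083
d((-2, -5), (-8, -1)) = 7.2111 <-- minimum
d((9, -10), (-8, -1)) = 19.2354

Closest pair: (-2, -5) and (-8, -1) with distance 7.2111

The closest pair is (-2, -5) and (-8, -1) with Euclidean distance 7.2111. For 5 points, brute-force pairwise comparison is shown above. For large n, the divide-and-conquer algorithm (sort by x, recurse on halves, check the dividing strip) achieves O(n log n).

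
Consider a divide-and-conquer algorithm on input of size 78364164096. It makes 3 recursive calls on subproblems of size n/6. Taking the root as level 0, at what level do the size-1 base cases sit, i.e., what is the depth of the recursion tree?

For divide and conquer with division factor 6:

Problem sizes at each level:
Level 0: 78364164096
Level 1: 13060694016
Level 2: 2176782336
Level 3: 362797056
Level 4: 60466176
Level 5: 10077696
Level 6: 1679616
Level 7: 279936
Level 8: 46656
Level 9: 7776
Level 10: 1296
Level 11: 216
Level 12: 36
Level 13: 6
Level 14: 1

The root is level 0 and the size-1 base case is level 14 (the tree spans levels 0 through 14, i.e. 15 levels counting the root), so the depth is the number of divisions: log_6(78364164096) = 14

The recursion tree depth is log_6(78364164096) = 14. At each level, the problem size is divided by 6, so it takes 14 divisions to reduce to a base case of size 1. The algorithm makes 3 recursive calls at each level.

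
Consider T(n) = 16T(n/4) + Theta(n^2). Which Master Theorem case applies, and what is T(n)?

Master Theorem for T(n) = 16T(n/4) + O(n^2):

a = 16, b = 4, c = 2
log_b(a) = log_4(16) = 2.0000

Case 2: c = 2 = log_4(16) = 2.0000
T(n) = O(n^2 log n) = O(n^2 log n)

For T(n) = 16T(n/4) + O(n^2): log_4(16) = 2.0000. This is Case 2 of the Master Theorem (c = log_b(a), equal work at all levels), giving O(n^2 log n).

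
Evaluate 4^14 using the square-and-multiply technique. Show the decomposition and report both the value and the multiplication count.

Computing 4^14 by squaring (build up from 4^1; each line after the first costs one multiplication):

4^1 = 4
4^2 = (4^1)^2 = 4^2 = 16
4^3 = 4 * 4^2 = 4 * 16 = 64
4^6 = (4^3)^2 = 64^2 = 4096
4^7 = 4 * 4^6 = 4 * 4096 = 16384
4^14 = (4^7)^2 = 16384^2 = 268435456

Result: 268435456
Multiplications needed: 5 (5 lines after 4^1)

4^14 = 268435456. Using exponentiation by squaring, this requires 5 multiplications. The key idea: if the exponent is even, square the half-power; if odd, multiply by the base once.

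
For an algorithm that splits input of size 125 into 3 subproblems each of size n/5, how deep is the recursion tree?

For divide and conquer with division factor 5:

Problem sizes at each level:
Level 0: 125
Level 1: 25
Level 2: 5
Level 3: 1

The root is level 0 and the size-1 base case is level 3 (the tree spans levels 0 through 3, i.e. 4 levels counting the root), so the depth is the number of divisions: log_5(125) = 3

The recursion tree depth is log_5(125) = 3. At each level, the problem size is divided by 5, so it takes 3 divisions to reduce to a base case of size 1. The algorithm makes 3 recursive calls at each level.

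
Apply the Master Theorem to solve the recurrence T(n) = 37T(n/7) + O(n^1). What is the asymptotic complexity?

Master Theorem for T(n) = 37T(n/7) + O(n^1):

a = 37, b = 7, c = 1
log_b(a) = log_7(37) = 1.8556

Case 1: c = 1 < log_7(37) = 1.8556
T(n) = O(n^(log_7 37))

For T(n) = 37T(n/7) + O(n^1): log_7(37) = 1.8556. This is Case 1 of the Master Theorem (c < log_b(a), work dominated by leaves), giving O(n^(log_7 37)).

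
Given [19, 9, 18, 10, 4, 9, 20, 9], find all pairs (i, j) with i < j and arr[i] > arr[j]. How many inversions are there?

Finding inversions in [19, 9, 18, 10, 4, 9, 20, 9]:

(0, 1): arr[0]=19 > arr[1]=9
(0, 2): arr[0]=19 > arr[2]=18
(0, 3): arr[0]=19 > arr[3]=10
(0, 4): arr[0]=19 > arr[4]=4
(0, 5): arr[0]=19 > arr[5]=9
(0, 7): arr[0]=19 > arr[7]=9
(1, 4): arr[1]=9 > arr[4]=4
(2, 3): arr[2]=18 > arr[3]=10
(2, 4): arr[2]=18 > arr[4]=4
(2, 5): arr[2]=18 > arr[5]=9
(2, 7): arr[2]=18 > arr[7]=9
(3, 4): arr[3]=10 > arr[4]=4
(3, 5): arr[3]=10 > arr[5]=9
(3, 7): arr[3]=10 > arr[7]=9
(6, 7): arr[6]=20 > arr[7]=9

Total inversions: 15

The array has 15 inversion(s): (0,1), (0,2), (0,3), (0,4), (0,5), (0,7), (1,4), (2,3), (2,4), (2,5), (2,7), (3,4), (3,5), (3,7), (6,7). Each pair (i,j) satisfies i < j and arr[i] > arr[j].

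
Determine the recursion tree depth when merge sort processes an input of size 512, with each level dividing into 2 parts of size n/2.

For divide and conquer with division factor 2:

Problem sizes at each level:
Level 0: 512
Level 1: 256
Level 2: 128
Level 3: 64
Level 4: 32
Level 5: 16
Level 6: 8
Level 7: 4
Level 8: 2
Level 9: 1

The root is level 0 and the size-1 base case is level 9 (the tree spans levels 0 through 9, i.e. 10 levels counting the root), so the depth is the number of divisions: log_2(512) = 9

The recursion tree depth is log_2(512) = 9. At each level, the problem size is divided by 2, so it takes 9 divisions to reduce to a base case of size 1. The algorithm makes 2 recursive calls at each level.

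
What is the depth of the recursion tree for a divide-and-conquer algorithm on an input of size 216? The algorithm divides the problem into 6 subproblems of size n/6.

For divide and conquer with division factor 6:

Problem sizes at each level:
Level 0: 216
Level 1: 36
Level 2: 6
Level 3: 1

The root is level 0 and the size-1 base case is level 3 (the tree spans levels 0 through 3, i.e. 4 levels counting the root), so the depth is the number of divisions: log_6(216) = 3

The recursion tree depth is log_6(216) = 3. At each level, the problem size is divided by 6, so it takes 3 divisions to reduce to a base case of size 1. The algorithm makes 6 recursive calls at each level.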